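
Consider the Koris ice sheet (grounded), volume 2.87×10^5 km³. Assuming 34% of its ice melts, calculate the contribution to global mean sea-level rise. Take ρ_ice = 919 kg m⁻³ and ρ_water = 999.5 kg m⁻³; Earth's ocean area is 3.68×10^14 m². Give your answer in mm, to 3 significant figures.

≈ 244 mm

Koris: 0.34 × 2.87×10^5 km³ × (919/999.5) = 8.972×10^4 km³ of water.
Spread over 3.68×10^14 m² of ocean, Δh = 8.972×10^13 / 3.68×10^14 = 0.244 m = 244 mm.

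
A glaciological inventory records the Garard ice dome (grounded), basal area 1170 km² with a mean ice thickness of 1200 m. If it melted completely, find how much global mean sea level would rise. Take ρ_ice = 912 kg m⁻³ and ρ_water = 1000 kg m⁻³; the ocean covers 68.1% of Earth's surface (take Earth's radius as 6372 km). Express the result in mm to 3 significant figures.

Garard: ice volume = 1170 km² × 1200 m = 1404 km³; 1404 × (912/1000) = 1280 km³ of water.
Spread over 3.47×10^14 m² of ocean, Δh = 1.280×10^12 / 3.47×10^14 = 3.69×10^-3 m = 3.69 mm.

≈ 3.69 mm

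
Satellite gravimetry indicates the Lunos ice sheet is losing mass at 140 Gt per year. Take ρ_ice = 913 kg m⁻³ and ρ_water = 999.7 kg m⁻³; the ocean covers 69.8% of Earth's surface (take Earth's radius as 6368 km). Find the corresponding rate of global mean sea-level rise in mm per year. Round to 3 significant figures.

≈ 0.394 mm/yr

ρ_w = 999.7 kg m⁻³. Annual water volume added = 140 Gt / ρ_w = 1.400×10^14 kg / 999.7 kg m⁻³ = 1.400×10^11 m³.
Δh per year = 1.400×10^11 / 3.56×10^14 = 3.94×10^-4 m = 0.394 mm.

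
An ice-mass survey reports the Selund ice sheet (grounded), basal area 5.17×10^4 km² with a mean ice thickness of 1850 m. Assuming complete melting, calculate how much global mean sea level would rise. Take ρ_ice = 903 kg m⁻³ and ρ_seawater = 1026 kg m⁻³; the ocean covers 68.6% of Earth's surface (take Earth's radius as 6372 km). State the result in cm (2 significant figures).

≈ 24 cm

Selund: ice volume = 5.17×10^4 km² × 1850 m = 9.564×10^4 km³; 9.564×10^4 × (903/1026) = 8.418×10^4 km³ of water.
Spread over 3.50×10^14 m² of ocean, Δh = 8.418×10^13 / 3.50×10^14 = 0.241 m = 24 cm.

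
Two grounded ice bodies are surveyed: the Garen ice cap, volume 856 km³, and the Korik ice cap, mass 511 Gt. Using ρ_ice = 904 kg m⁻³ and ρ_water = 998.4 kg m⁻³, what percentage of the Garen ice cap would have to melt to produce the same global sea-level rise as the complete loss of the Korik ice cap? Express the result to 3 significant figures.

Equal sea-level rise means equal mass of meltwater, i.e. equal mass of ice lost.
Ice mass of Korik: 5.110×10^14 kg; ice mass of Garen: 7.738×10^14 kg.
Fraction required = 5.110×10^14 / 7.738×10^14 = 0.660 → 66.0 %.

≈ 66.0 %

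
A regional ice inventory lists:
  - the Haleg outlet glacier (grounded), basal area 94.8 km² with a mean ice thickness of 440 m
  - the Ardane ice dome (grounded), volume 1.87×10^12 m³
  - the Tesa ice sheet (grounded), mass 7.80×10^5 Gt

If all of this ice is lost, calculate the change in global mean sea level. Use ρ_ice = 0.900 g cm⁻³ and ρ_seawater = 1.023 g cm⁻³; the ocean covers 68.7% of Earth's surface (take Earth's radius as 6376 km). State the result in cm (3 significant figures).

≈ 218 cm

Haleg: ice volume = 94.8 km² × 440 m = 41.71 km³; 41.71 × (900/1023) = 36.70 km³ of water.
Ardane: 1.87×10^12 m³ × (900/1023) = 1.645×10^12 m³ of water.
Tesa: 7.80×10^5 Gt = 7.800×10^17 kg; dividing by ρ_w = 1.023 g cm⁻³ = 1023 kg m⁻³ gives 7.625×10^14 m³ of water.
Total added water ≈ 7.641×10^14 m³ over 3.51×10^14 m² → Δh = 2.18 m = 218 cm.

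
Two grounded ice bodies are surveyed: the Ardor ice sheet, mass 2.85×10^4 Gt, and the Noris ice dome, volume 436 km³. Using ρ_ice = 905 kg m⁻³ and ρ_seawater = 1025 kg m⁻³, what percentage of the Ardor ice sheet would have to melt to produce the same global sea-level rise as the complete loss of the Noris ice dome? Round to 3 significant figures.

≈ 1.38 %

Equal sea-level rise means equal mass of meltwater, i.e. equal mass of ice lost.
Ice mass of Noris: 3.946×10^14 kg; ice mass of Ardor: 2.850×10^16 kg.
Fraction required = 3.946×10^14 / 2.850×10^16 = 0.0138 → 1.38 %.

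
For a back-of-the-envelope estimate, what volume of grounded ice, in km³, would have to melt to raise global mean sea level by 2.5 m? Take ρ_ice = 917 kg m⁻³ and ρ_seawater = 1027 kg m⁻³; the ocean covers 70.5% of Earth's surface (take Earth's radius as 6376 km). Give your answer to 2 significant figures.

≈ 1.0×10^6 km³

Required water volume = Δh × A = 2.5 m × 3.60×10^14 m² = 9.004×10^14 m³ = 9.004×10^5 km³.
Ice volume = water volume × ρ_w/ρ_ice = 9.004×10^5 × 1027/917 = 1.0×10^6 km³.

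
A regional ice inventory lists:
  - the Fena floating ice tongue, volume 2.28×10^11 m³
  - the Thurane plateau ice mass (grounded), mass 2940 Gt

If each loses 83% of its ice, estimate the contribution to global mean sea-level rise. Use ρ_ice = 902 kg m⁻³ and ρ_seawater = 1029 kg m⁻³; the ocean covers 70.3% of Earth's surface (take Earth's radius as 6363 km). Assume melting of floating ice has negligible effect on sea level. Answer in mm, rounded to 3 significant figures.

≈ 6.63 mm

The Fena floating ice tongue is floating and already displaces its own weight of water, so its melt adds essentially nothing to sea level.
Thurane: 0.83 × 2940 Gt = 2.440×10^15 kg; dividing by ρ_w = 1029 kg m⁻³ gives 2.371×10^12 m³ of water.
Total added water ≈ 2.371×10^12 m³ over 3.58×10^14 m² → Δh = 6.63×10^-3 m = 6.63 mm.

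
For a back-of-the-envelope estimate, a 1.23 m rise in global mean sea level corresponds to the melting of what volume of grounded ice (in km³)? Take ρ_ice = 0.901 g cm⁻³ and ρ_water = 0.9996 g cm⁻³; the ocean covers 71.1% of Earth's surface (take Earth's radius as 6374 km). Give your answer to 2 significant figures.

Required water volume = Δh × A = 1.23 m × 3.63×10^14 m² = 4.465×10^14 m³ = 4.465×10^5 km³.
Ice volume = water volume × ρ_w/ρ_ice = 4.465×10^5 × 999.6/901 = 5.0×10^5 km³.

≈ 5.0×10^5 km³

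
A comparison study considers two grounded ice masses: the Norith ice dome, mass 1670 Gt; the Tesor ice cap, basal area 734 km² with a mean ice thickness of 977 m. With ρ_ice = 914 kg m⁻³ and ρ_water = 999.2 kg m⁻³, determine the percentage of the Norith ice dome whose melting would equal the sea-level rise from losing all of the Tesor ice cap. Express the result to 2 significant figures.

≈ 39 %

Equal sea-level rise means equal mass of meltwater, i.e. equal mass of ice lost.
Ice mass of Tesor: 6.554×10^14 kg; ice mass of Norith: 1.670×10^15 kg.
Fraction required = 6.554×10^14 / 1.670×10^15 = 0.392 → 39 %.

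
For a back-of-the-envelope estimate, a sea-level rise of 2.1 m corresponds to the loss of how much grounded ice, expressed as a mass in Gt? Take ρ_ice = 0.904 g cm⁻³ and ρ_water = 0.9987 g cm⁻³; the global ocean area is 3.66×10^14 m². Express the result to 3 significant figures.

Required water volume = Δh × A = 2.1 m × 3.66×10^14 m² = 7.686×10^14 m³.
ρ_w = 0.9987 g cm⁻³ = 998.7 kg m⁻³, so the mass of water = 7.686×10^14 m³ × 998.7 kg m⁻³ = 7.676×10^17 kg = 7.68×10^5 Gt (and the same mass of ice, by conservation).

≈ 7.68×10^5 Gt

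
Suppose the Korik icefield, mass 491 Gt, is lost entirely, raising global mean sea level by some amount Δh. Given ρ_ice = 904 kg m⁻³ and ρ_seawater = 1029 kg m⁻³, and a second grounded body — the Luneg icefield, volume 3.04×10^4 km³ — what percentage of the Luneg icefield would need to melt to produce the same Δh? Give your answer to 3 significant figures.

≈ 1.79 %

Equal sea-level rise means equal mass of meltwater, i.e. equal mass of ice lost.
Ice mass of Korik: 4.910×10^14 kg; ice mass of Luneg: 2.748×10^16 kg.
Fraction required = 4.910×10^14 / 2.748×10^16 = 0.0179 → 1.79 %.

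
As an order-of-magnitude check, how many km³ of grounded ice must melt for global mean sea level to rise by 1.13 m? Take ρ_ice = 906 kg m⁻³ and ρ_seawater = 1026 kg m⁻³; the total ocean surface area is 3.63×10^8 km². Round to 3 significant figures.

Required water volume = Δh × A = 1.13 m × 3.63×10^14 m² = 4.102×10^14 m³ = 4.102×10^5 km³.
Ice volume = water volume × ρ_w/ρ_ice = 4.102×10^5 × 1026/906 = 4.65×10^5 km³.

≈ 4.65×10^5 km³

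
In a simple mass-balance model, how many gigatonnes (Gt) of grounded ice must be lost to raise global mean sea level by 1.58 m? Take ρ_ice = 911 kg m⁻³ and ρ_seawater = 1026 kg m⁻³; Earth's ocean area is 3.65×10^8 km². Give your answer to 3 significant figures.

≈ 5.92×10^5 Gt

Required water volume = Δh × A = 1.58 m × 3.65×10^14 m² = 5.767×10^14 m³.
ρ_w = 1026 kg m⁻³, so the mass of water = 5.767×10^14 m³ × 1026 kg m⁻³ = 5.917×10^17 kg = 5.92×10^5 Gt (and the same mass of ice, by conservation).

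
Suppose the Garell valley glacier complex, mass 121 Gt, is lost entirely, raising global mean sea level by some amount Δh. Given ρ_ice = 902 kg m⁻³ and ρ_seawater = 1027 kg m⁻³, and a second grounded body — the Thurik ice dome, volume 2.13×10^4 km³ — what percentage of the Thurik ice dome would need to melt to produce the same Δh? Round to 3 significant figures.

Equal sea-level rise means equal mass of meltwater, i.e. equal mass of ice lost.
Ice mass of Garell: 1.210×10^14 kg; ice mass of Thurik: 1.921×10^16 kg.
Fraction required = 1.210×10^14 / 1.921×10^16 = 6.30×10^-3 → 0.630 %.

≈ 0.630 %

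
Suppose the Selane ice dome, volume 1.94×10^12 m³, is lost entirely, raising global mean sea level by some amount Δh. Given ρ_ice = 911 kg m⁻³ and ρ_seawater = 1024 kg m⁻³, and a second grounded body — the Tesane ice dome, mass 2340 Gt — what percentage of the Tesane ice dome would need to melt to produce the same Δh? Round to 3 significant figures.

Equal sea-level rise means equal mass of meltwater, i.e. equal mass of ice lost.
Ice mass of Selane: 1.767×10^15 kg; ice mass of Tesane: 2.340×10^15 kg.
Fraction required = 1.767×10^15 / 2.340×10^15 = 0.755 → 75.5 %.

≈ 75.5 %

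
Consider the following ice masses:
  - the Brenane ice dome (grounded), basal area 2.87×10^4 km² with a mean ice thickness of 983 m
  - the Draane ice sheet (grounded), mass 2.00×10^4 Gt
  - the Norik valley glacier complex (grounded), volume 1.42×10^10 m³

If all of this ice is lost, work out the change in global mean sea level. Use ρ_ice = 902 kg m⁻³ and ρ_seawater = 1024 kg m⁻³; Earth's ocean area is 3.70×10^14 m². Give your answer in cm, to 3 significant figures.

≈ 12.0 cm

Brenane: ice volume = 2.87×10^4 km² × 983 m = 2.821×10^4 km³; 2.821×10^4 × (902/1024) = 2.485×10^4 km³ of water.
Draane: 2.00×10^4 Gt = 2.000×10^16 kg; dividing by ρ_w = 1024 kg m⁻³ gives 1.953×10^13 m³ of water.
Norik: 1.42×10^10 m³ × (902/1024) = 1.251×10^10 m³ of water.
Total added water ≈ 4.439×10^13 m³ over 3.70×10^14 m² → Δh = 0.120 m = 12.0 cm.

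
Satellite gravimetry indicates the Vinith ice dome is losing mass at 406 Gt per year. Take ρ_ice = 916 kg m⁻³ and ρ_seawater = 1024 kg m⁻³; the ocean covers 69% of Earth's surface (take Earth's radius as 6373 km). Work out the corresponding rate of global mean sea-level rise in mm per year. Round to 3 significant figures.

≈ 1.13 mm/yr

ρ_w = 1024 kg m⁻³. Annual water volume added = 406 Gt / ρ_w = 4.060×10^14 kg / 1024 kg m⁻³ = 3.965×10^11 m³.
Δh per year = 3.965×10^11 / 3.52×10^14 = 1.13×10^-3 m = 1.13 mm.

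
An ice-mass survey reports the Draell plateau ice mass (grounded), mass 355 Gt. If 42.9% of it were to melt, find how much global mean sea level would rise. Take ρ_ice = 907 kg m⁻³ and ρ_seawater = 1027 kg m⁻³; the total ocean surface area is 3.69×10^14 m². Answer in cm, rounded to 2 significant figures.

≈ 0.040 cm

Draell: 0.429 × 355 Gt = 1.523×10^14 kg; dividing by ρ_w = 1027 kg m⁻³ gives 1.483×10^11 m³ of water.
Spread over 3.69×10^14 m² of ocean, Δh = 1.483×10^11 / 3.69×10^14 = 4.02×10^-4 m = 0.040 cm.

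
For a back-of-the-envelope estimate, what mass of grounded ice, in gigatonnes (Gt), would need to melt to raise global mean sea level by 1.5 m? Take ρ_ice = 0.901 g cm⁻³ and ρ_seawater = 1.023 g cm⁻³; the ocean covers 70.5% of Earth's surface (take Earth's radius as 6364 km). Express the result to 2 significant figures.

≈ 5.5×10^5 Gt

Required water volume = Δh × A = 1.5 m × 3.59×10^14 m² = 5.382×10^14 m³.
ρ_w = 1.023 g cm⁻³ = 1023 kg m⁻³, so the mass of water = 5.382×10^14 m³ × 1023 kg m⁻³ = 5.506×10^17 kg = 5.5×10^5 Gt (and the same mass of ice, by conservation).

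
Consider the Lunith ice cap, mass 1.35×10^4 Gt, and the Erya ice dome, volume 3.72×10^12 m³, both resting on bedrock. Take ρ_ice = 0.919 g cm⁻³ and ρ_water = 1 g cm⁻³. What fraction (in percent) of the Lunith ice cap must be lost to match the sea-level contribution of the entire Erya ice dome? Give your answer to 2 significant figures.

Equal sea-level rise means equal mass of meltwater, i.e. equal mass of ice lost.
Ice mass of Erya: 3.419×10^15 kg; ice mass of Lunith: 1.350×10^16 kg.
Fraction required = 3.419×10^15 / 1.350×10^16 = 0.253 → 25 %.

≈ 25 %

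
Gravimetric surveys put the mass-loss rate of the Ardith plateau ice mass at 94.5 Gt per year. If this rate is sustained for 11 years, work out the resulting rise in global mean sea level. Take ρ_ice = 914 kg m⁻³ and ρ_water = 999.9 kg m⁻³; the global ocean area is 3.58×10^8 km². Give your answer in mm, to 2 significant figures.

≈ 2.9 mm

Total mass lost = 94.5 Gt/yr × 11 yr = 1040 Gt = 1.040×10^15 kg.
ρ_w = 999.9 kg m⁻³, so water volume = 1.040×10^15 / 999.9 = 1.040×10^12 m³.
Δh = 1.040×10^12 / 3.58×10^14 = 2.90×10^-3 m = 2.9 mm.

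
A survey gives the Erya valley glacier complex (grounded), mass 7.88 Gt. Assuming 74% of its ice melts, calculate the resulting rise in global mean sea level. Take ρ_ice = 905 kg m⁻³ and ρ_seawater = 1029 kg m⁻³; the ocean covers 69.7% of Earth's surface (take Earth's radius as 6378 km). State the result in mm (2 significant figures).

Erya: 0.74 × 7.88 Gt = 5.831×10^12 kg; dividing by ρ_w = 1029 kg m⁻³ gives 5.667×10^9 m³ of water.
Spread over 3.56×10^14 m² of ocean, Δh = 5.667×10^9 / 3.56×10^14 = 1.59×10^-5 m = 0.016 mm.

≈ 0.016 mm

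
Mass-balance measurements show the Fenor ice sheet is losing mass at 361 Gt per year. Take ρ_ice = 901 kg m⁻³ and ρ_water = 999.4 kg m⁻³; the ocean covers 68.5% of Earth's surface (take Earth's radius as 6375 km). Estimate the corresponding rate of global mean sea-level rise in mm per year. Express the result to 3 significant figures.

ρ_w = 999.4 kg m⁻³. Annual water volume added = 361 Gt / ρ_w = 3.610×10^14 kg / 999.4 kg m⁻³ = 3.612×10^11 m³.
Δh per year = 3.612×10^11 / 3.50×10^14 = 1.03×10^-3 m = 1.03 mm.

≈ 1.03 mm/yr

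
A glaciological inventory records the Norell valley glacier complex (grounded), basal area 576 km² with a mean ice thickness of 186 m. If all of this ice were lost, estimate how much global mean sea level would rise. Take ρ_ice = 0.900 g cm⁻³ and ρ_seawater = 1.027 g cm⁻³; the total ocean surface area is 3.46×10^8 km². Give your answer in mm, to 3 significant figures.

Norell: ice volume = 576 km² × 186 m = 107.1 km³; 107.1 × (900/1027) = 93.89 km³ of water.
Spread over 3.46×10^14 m² of ocean, Δh = 9.389×10^10 / 3.46×10^14 = 2.71×10^-4 m = 0.271 mm.

≈ 0.271 mm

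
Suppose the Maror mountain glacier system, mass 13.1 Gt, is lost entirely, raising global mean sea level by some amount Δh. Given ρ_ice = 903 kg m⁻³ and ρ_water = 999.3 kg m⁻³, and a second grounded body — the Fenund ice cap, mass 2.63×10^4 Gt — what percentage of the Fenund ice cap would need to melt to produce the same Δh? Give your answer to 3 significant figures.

≈ 0.0498 %

Equal sea-level rise means equal mass of meltwater, i.e. equal mass of ice lost.
Ice mass of Maror: 1.310×10^13 kg; ice mass of Fenund: 2.630×10^16 kg.
Fraction required = 1.310×10^13 / 2.630×10^16 = 4.98×10^-4 → 0.0498 %.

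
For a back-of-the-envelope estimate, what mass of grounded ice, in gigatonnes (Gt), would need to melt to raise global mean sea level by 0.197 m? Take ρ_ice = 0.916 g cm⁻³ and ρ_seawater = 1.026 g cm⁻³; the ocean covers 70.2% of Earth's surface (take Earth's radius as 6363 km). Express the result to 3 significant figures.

Required water volume = Δh × A = 0.197 m × 3.57×10^14 m² = 7.036×10^13 m³.
ρ_w = 1.026 g cm⁻³ = 1026 kg m⁻³, so the mass of water = 7.036×10^13 m³ × 1026 kg m⁻³ = 7.219×10^16 kg = 7.22×10^4 Gt (and the same mass of ice, by conservation).

≈ 7.22×10^4 Gt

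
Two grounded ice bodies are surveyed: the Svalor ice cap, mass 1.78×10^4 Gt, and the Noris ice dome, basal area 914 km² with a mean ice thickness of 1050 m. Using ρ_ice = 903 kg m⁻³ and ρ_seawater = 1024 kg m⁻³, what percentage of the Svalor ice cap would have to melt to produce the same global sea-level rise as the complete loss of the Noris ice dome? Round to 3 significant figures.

≈ 4.87 %

Equal sea-level rise means equal mass of meltwater, i.e. equal mass of ice lost.
Ice mass of Noris: 8.666×10^14 kg; ice mass of Svalor: 1.780×10^16 kg.
Fraction required = 8.666×10^14 / 1.780×10^16 = 0.0487 → 4.87 %.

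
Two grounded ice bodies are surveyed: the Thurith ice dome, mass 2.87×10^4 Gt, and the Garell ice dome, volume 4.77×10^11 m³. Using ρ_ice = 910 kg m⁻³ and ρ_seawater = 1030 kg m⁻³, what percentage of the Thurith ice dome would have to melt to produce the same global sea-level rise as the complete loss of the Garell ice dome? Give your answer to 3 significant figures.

Equal sea-level rise means equal mass of meltwater, i.e. equal mass of ice lost.
Ice mass of Garell: 4.341×10^14 kg; ice mass of Thurith: 2.870×10^16 kg.
Fraction required = 4.341×10^14 / 2.870×10^16 = 0.0151 → 1.51 %.

≈ 1.51 %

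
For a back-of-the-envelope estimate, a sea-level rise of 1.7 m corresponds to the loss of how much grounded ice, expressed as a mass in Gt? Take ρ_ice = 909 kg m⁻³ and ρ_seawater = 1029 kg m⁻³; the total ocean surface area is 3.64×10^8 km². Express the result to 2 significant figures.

≈ 6.4×10^5 Gt

Required water volume = Δh × A = 1.7 m × 3.64×10^14 m² = 6.188×10^14 m³.
ρ_w = 1029 kg m⁻³, so the mass of water = 6.188×10^14 m³ × 1029 kg m⁻³ = 6.367×10^17 kg = 6.4×10^5 Gt (and the same mass of ice, by conservation).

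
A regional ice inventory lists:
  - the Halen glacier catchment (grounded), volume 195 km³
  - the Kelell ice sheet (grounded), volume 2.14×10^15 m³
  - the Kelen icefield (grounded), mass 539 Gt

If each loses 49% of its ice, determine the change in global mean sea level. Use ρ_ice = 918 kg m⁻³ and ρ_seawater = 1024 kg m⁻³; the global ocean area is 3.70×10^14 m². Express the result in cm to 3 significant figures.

≈ 254 cm

Halen: 0.49 × 195 km³ × (918/1024) = 85.66 km³ of water.
Kelell: 0.49 × 2.14×10^15 m³ × (918/1024) = 9.401×10^14 m³ of water.
Kelen: 0.49 × 539 Gt = 2.641×10^14 kg; dividing by ρ_w = 1024 kg m⁻³ gives 2.579×10^11 m³ of water.
Total added water ≈ 9.404×10^14 m³ over 3.70×10^14 m² → Δh = 2.54 m = 254 cm.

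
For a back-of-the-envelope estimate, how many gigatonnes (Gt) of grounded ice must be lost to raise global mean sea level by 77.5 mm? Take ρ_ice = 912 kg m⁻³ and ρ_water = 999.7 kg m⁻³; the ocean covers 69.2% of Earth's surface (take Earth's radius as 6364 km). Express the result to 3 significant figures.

Required water volume = Δh × A = 0.0775 m × 3.52×10^14 m² = 2.729×10^13 m³.
ρ_w = 999.7 kg m⁻³, so the mass of water = 2.729×10^13 m³ × 999.7 kg m⁻³ = 2.729×10^16 kg = 2.73×10^4 Gt (and the same mass of ice, by conservation).

≈ 2.73×10^4 Gt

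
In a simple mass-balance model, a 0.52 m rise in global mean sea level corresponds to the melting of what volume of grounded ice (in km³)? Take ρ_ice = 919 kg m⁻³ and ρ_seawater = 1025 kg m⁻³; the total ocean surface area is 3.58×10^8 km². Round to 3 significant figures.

≈ 2.08×10^5 km³

Required water volume = Δh × A = 0.52 m × 3.58×10^14 m² = 1.862×10^14 m³ = 1.862×10^5 km³.
Ice volume = water volume × ρ_w/ρ_ice = 1.862×10^5 × 1025/919 = 2.08×10^5 km³.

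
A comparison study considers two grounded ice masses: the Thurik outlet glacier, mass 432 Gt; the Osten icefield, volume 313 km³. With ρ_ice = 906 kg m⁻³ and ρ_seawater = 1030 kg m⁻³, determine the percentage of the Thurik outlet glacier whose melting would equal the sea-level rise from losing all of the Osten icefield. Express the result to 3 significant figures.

Equal sea-level rise means equal mass of meltwater, i.e. equal mass of ice lost.
Ice mass of Osten: 2.836×10^14 kg; ice mass of Thurik: 4.320×10^14 kg.
Fraction required = 2.836×10^14 / 4.320×10^14 = 0.656 → 65.6 %.

≈ 65.6 %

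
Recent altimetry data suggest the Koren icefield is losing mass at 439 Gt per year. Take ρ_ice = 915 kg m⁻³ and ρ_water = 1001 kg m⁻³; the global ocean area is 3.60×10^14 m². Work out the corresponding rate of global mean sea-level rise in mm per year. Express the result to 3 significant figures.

ρ_w = 1001 kg m⁻³. Annual water volume added = 439 Gt / ρ_w = 4.390×10^14 kg / 1001 kg m⁻³ = 4.386×10^11 m³.
Δh per year = 4.386×10^11 / 3.60×10^14 = 1.22×10^-3 m = 1.22 mm.

≈ 1.22 mm/yr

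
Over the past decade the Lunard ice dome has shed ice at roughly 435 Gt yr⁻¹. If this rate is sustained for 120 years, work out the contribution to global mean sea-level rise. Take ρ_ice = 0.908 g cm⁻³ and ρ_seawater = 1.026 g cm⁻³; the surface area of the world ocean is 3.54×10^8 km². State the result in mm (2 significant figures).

Total mass lost = 435 Gt/yr × 120 yr = 5.220×10^4 Gt = 5.220×10^16 kg.
ρ_w = 1.026 g cm⁻³ = 1026 kg m⁻³, so water volume = 5.220×10^16 / 1026 = 5.088×10^13 m³.
Δh = 5.088×10^13 / 3.54×10^14 = 0.144 m = 140 mm.

≈ 140 mm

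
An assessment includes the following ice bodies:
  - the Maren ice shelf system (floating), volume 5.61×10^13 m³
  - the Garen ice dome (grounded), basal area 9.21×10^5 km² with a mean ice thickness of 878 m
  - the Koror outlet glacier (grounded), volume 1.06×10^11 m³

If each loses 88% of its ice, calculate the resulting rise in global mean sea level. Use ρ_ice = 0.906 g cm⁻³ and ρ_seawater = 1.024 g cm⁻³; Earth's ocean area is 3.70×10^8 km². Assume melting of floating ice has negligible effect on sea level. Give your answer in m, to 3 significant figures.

≈ 1.70 m

The Maren ice shelf system is floating and already displaces its own weight of water, so its melt adds essentially nothing to sea level.
Garen: ice volume = 9.21×10^5 km² × 878 m = 8.086×10^5 km³; 0.88 × 8.086×10^5 × (906/1024) = 6.296×10^5 km³ of water.
Koror: 0.88 × 1.06×10^11 m³ × (906/1024) = 8.253×10^10 m³ of water.
Total added water ≈ 6.297×10^14 m³ over 3.70×10^14 m² → Δh = 1.70 m.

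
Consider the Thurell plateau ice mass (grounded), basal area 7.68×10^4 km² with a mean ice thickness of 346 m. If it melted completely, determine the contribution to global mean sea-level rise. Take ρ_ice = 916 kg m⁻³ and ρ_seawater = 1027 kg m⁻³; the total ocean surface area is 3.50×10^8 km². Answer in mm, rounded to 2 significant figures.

≈ 68 mm

Thurell: ice volume = 7.68×10^4 km² × 346 m = 2.657×10^4 km³; 2.657×10^4 × (916/1027) = 2.370×10^4 km³ of water.
Spread over 3.50×10^14 m² of ocean, Δh = 2.370×10^13 / 3.50×10^14 = 0.0677 m = 68 mm.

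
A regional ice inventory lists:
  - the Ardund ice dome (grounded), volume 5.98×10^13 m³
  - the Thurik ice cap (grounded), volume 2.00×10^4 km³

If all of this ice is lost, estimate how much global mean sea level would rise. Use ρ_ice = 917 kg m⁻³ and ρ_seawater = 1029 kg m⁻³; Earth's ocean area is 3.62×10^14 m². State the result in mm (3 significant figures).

Ardund: 5.98×10^13 m³ × (917/1029) = 5.329×10^13 m³ of water.
Thurik: 2.00×10^4 km³ × (917/1029) = 1.782×10^4 km³ of water.
Total added water ≈ 7.111×10^13 m³ over 3.62×10^14 m² → Δh = 0.196 m = 196 mm.

≈ 196 mm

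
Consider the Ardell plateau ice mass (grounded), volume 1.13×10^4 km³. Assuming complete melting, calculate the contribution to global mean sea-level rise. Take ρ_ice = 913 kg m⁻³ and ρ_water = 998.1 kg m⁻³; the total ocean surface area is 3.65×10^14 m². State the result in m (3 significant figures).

Ardell: 1.13×10^4 km³ × (913/998.1) = 1.034×10^4 km³ of water.
Spread over 3.65×10^14 m² of ocean, Δh = 1.034×10^13 / 3.65×10^14 = 0.0283 m.

≈ 0.0283 m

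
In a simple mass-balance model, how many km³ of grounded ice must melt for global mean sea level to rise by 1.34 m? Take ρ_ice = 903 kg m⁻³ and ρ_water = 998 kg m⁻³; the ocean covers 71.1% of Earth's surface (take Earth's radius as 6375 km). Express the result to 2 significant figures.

Required water volume = Δh × A = 1.34 m × 3.63×10^14 m² = 4.866×10^14 m³ = 4.866×10^5 km³.
Ice volume = water volume × ρ_w/ρ_ice = 4.866×10^5 × 998/903 = 5.4×10^5 km³.

≈ 5.4×10^5 km³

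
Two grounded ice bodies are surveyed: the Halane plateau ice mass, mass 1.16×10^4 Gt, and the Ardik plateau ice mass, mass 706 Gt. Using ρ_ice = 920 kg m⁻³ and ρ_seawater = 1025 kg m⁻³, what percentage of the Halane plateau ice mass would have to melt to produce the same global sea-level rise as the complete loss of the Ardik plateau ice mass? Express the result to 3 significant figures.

Equal sea-level rise means equal mass of meltwater, i.e. equal mass of ice lost.
Ice mass of Ardik: 7.060×10^14 kg; ice mass of Halane: 1.160×10^16 kg.
Fraction required = 7.060×10^14 / 1.160×10^16 = 0.0609 → 6.09 %.

≈ 6.09 %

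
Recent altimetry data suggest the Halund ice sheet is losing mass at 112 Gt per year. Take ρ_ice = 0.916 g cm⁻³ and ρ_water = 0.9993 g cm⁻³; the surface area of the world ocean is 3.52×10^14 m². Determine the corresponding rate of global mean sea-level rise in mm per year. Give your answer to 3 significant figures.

≈ 0.318 mm/yr

ρ_w = 0.9993 g cm⁻³ = 999.3 kg m⁻³. Annual water volume added = 112 Gt / ρ_w = 1.120×10^14 kg / 999.3 kg m⁻³ = 1.121×10^11 m³.
Δh per year = 1.121×10^11 / 3.52×10^14 = 3.18×10^-4 m = 0.318 mm.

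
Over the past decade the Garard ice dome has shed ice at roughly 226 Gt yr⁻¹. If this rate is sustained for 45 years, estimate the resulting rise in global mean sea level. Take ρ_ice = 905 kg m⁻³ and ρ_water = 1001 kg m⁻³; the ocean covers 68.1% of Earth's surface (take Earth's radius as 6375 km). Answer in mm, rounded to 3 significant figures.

≈ 29.2 mm

Total mass lost = 226 Gt/yr × 45 yr = 1.017×10^4 Gt = 1.017×10^16 kg.
ρ_w = 1001 kg m⁻³, so water volume = 1.017×10^16 / 1001 = 1.016×10^13 m³.
Δh = 1.016×10^13 / 3.48×10^14 = 0.0292 m = 29.2 mm.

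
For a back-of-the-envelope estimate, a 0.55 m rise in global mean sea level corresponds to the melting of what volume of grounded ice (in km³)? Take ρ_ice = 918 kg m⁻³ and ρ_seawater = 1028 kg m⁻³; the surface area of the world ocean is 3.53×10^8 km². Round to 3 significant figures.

≈ 2.17×10^5 km³

Required water volume = Δh × A = 0.55 m × 3.53×10^14 m² = 1.942×10^14 m³ = 1.942×10^5 km³.
Ice volume = water volume × ρ_w/ρ_ice = 1.942×10^5 × 1028/918 = 2.17×10^5 km³.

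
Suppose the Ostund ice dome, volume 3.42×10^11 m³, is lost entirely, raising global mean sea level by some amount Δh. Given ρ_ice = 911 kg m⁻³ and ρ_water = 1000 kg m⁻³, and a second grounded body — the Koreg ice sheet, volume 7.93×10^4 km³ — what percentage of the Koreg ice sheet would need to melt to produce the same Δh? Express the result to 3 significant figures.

≈ 0.431 %

Equal sea-level rise means equal mass of meltwater, i.e. equal mass of ice lost.
Ice mass of Ostund: 3.116×10^14 kg; ice mass of Koreg: 7.224×10^16 kg.
Fraction required = 3.116×10^14 / 7.224×10^16 = 4.31×10^-3 → 0.431 %.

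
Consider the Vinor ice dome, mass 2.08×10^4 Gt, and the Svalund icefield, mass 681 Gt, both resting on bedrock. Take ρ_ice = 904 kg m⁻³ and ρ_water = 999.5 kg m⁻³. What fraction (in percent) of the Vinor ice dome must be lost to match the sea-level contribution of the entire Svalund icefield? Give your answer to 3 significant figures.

≈ 3.27 %

Equal sea-level rise means equal mass of meltwater, i.e. equal mass of ice lost.
Ice mass of Svalund: 6.810×10^14 kg; ice mass of Vinor: 2.080×10^16 kg.
Fraction required = 6.810×10^14 / 2.080×10^16 = 0.0327 → 3.27 %.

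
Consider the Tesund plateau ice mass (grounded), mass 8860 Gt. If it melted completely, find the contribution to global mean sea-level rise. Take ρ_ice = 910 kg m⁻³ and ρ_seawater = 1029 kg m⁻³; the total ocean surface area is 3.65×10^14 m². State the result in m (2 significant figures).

≈ 0.024 m

Tesund: 8860 Gt = 8.860×10^15 kg; dividing by ρ_w = 1029 kg m⁻³ gives 8.610×10^12 m³ of water.
Spread over 3.65×10^14 m² of ocean, Δh = 8.610×10^12 / 3.65×10^14 = 0.0236 m.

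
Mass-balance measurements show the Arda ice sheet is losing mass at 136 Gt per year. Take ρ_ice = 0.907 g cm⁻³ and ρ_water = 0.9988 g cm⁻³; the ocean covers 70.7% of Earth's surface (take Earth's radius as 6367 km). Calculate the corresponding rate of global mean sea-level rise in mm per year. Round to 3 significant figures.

≈ 0.378 mm/yr

ρ_w = 0.9988 g cm⁻³ = 998.8 kg m⁻³. Annual water volume added = 136 Gt / ρ_w = 1.360×10^14 kg / 998.8 kg m⁻³ = 1.362×10^11 m³.
Δh per year = 1.362×10^11 / 3.60×10^14 = 3.78×10^-4 m = 0.378 mm.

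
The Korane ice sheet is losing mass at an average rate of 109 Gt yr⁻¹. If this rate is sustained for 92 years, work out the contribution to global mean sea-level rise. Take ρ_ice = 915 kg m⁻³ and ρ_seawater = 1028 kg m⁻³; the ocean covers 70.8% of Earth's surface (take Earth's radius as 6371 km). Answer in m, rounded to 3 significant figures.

≈ 0.0270 m

Total mass lost = 109 Gt/yr × 92 yr = 1.003×10^4 Gt = 1.003×10^16 kg.
ρ_w = 1028 kg m⁻³, so water volume = 1.003×10^16 / 1028 = 9.755×10^12 m³.
Δh = 9.755×10^12 / 3.61×10^14 = 0.0270 m.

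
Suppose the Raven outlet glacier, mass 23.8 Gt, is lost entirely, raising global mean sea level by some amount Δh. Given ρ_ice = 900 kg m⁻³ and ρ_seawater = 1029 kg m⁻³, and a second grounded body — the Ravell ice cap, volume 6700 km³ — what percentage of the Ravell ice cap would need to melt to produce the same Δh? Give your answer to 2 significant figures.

≈ 0.39 %

Equal sea-level rise means equal mass of meltwater, i.e. equal mass of ice lost.
Ice mass of Raven: 2.380×10^13 kg; ice mass of Ravell: 6.030×10^15 kg.
Fraction required = 2.380×10^13 / 6.030×10^15 = 3.95×10^-3 → 0.39 %.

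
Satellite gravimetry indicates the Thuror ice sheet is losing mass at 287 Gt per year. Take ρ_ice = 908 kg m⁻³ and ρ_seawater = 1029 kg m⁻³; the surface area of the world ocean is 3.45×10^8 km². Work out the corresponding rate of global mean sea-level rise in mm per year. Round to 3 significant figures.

≈ 0.808 mm/yr

ρ_w = 1029 kg m⁻³. Annual water volume added = 287 Gt / ρ_w = 2.870×10^14 kg / 1029 kg m⁻³ = 2.789×10^11 m³.
Δh per year = 2.789×10^11 / 3.45×10^14 = 8.08×10^-4 m = 0.808 mm.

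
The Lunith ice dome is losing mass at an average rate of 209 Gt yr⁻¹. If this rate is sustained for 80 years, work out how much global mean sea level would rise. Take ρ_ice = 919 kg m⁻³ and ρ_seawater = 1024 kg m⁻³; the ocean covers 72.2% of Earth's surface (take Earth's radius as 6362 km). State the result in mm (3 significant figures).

≈ 44.5 mm

Total mass lost = 209 Gt/yr × 80 yr = 1.672×10^4 Gt = 1.672×10^16 kg.
ρ_w = 1024 kg m⁻³, so water volume = 1.672×10^16 / 1024 = 1.633×10^13 m³.
Δh = 1.633×10^13 / 3.67×10^14 = 0.0445 m = 44.5 mm.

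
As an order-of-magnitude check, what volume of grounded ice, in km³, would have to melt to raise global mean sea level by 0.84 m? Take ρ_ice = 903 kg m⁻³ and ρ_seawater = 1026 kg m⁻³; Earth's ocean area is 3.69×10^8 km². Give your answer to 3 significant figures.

Required water volume = Δh × A = 0.84 m × 3.69×10^14 m² = 3.100×10^14 m³ = 3.100×10^5 km³.
Ice volume = water volume × ρ_w/ρ_ice = 3.100×10^5 × 1026/903 = 3.52×10^5 km³.

≈ 3.52×10^5 km³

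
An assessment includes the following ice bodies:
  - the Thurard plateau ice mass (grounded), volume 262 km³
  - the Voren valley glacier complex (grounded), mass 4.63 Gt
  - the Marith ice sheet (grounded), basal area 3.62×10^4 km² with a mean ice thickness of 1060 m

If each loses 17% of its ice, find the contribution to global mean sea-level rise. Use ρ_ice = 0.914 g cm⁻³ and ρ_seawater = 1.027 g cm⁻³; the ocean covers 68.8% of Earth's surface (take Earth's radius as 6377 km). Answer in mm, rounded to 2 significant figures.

≈ 17 mm

Thurard: 0.17 × 262 km³ × (914/1027) = 39.64 km³ of water.
Voren: 0.17 × 4.63 Gt = 7.871×10^11 kg; dividing by ρ_w = 1.027 g cm⁻³ = 1027 kg m⁻³ gives 7.664×10^8 m³ of water.
Marith: ice volume = 3.62×10^4 km² × 1060 m = 3.837×10^4 km³; 0.17 × 3.837×10^4 × (914/1027) = 5805 km³ of water.
Total added water ≈ 5.846×10^12 m³ over 3.52×10^14 m² → Δh = 0.0166 m = 17 mm.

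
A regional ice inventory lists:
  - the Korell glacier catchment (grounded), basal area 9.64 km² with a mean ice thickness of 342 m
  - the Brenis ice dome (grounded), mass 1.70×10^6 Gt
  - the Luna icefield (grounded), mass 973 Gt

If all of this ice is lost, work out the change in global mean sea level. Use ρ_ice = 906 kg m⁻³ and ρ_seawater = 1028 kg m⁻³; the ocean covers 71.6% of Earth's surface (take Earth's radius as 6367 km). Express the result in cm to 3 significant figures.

≈ 454 cm

Korell: ice volume = 9.64 km² × 342 m = 3.297 km³; 3.297 × (906/1028) = 2.906 km³ of water.
Brenis: 1.70×10^6 Gt = 1.700×10^18 kg; dividing by ρ_w = 1028 kg m⁻³ gives 1.654×10^15 m³ of water.
Luna: 973 Gt = 9.730×10^14 kg; dividing by ρ_w = 1028 kg m⁻³ gives 9.465×10^11 m³ of water.
Total added water ≈ 1.655×10^15 m³ over 3.65×10^14 m² → Δh = 4.54 m = 454 cm.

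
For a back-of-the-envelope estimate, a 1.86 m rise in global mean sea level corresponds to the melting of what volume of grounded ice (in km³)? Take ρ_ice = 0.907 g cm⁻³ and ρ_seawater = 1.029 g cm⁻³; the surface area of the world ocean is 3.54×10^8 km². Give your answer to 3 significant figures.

≈ 7.47×10^5 km³

Required water volume = Δh × A = 1.86 m × 3.54×10^14 m² = 6.584×10^14 m³ = 6.584×10^5 km³.
Ice volume = water volume × ρ_w/ρ_ice = 6.584×10^5 × 1029/907 = 7.47×10^5 km³.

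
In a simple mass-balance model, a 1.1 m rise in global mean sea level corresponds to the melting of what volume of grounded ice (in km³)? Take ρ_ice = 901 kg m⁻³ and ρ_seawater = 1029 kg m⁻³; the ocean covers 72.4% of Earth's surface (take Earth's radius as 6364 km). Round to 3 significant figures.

Required water volume = Δh × A = 1.1 m × 3.68×10^14 m² = 4.053×10^14 m³ = 4.053×10^5 km³.
Ice volume = water volume × ρ_w/ρ_ice = 4.053×10^5 × 1029/901 = 4.63×10^5 km³.

≈ 4.63×10^5 km³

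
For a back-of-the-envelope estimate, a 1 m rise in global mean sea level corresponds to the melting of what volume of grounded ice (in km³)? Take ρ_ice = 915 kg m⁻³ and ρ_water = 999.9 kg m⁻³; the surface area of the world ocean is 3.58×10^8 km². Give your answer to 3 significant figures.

≈ 3.91×10^5 km³

Required water volume = Δh × A = 1 m × 3.58×10^14 m² = 3.580×10^14 m³ = 3.580×10^5 km³.
Ice volume = water volume × ρ_w/ρ_ice = 3.580×10^5 × 999.9/915 = 3.91×10^5 km³.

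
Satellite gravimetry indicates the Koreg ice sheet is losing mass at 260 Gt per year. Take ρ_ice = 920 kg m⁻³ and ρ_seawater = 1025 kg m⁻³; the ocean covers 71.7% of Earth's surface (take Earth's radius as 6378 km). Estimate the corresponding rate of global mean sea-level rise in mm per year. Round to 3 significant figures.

ρ_w = 1025 kg m⁻³. Annual water volume added = 260 Gt / ρ_w = 2.600×10^14 kg / 1025 kg m⁻³ = 2.537×10^11 m³.
Δh per year = 2.537×10^11 / 3.67×10^14 = 6.92×10^-4 m = 0.692 mm.

≈ 0.692 mm/yr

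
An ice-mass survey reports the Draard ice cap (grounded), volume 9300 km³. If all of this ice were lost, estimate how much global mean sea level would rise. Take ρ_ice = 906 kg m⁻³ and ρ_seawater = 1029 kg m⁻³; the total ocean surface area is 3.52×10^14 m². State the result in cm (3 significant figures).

Draard: 9300 km³ × (906/1029) = 8188 km³ of water.
Spread over 3.52×10^14 m² of ocean, Δh = 8.188×10^12 / 3.52×10^14 = 0.0233 m = 2.33 cm.

≈ 2.33 cm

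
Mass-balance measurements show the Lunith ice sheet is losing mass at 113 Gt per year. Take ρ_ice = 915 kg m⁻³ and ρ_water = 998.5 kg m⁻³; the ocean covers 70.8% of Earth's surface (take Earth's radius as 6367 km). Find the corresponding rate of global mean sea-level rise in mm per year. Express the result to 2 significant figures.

≈ 0.31 mm/yr

ρ_w = 998.5 kg m⁻³. Annual water volume added = 113 Gt / ρ_w = 1.130×10^14 kg / 998.5 kg m⁻³ = 1.132×10^11 m³.
Δh per year = 1.132×10^11 / 3.61×10^14 = 3.14×10^-4 m = 0.31 mm.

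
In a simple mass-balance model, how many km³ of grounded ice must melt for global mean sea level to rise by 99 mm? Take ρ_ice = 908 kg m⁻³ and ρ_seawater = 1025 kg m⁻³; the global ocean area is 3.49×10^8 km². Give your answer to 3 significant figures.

Required water volume = Δh × A = 0.099 m × 3.49×10^14 m² = 3.455×10^13 m³ = 3.455×10^4 km³.
Ice volume = water volume × ρ_w/ρ_ice = 3.455×10^4 × 1025/908 = 3.90×10^4 km³.

≈ 3.90×10^4 km³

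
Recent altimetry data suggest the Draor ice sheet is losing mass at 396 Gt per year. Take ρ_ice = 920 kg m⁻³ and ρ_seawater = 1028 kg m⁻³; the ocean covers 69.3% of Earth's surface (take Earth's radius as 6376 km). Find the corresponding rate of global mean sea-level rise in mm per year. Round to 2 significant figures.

ρ_w = 1028 kg m⁻³. Annual water volume added = 396 Gt / ρ_w = 3.960×10^14 kg / 1028 kg m⁻³ = 3.852×10^11 m³.
Δh per year = 3.852×10^11 / 3.54×10^14 = 1.09×10^-3 m = 1.1 mm.

≈ 1.1 mm/yr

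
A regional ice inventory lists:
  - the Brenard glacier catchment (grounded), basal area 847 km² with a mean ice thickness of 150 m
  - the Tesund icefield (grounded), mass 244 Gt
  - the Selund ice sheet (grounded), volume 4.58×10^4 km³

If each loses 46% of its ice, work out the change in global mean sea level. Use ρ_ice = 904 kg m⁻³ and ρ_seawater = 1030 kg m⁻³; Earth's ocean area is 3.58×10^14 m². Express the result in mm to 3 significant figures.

≈ 52.1 mm

Brenard: ice volume = 847 km² × 150 m = 127.0 km³; 0.46 × 127.0 × (904/1030) = 51.29 km³ of water.
Tesund: 0.46 × 244 Gt = 1.122×10^14 kg; dividing by ρ_w = 1030 kg m⁻³ gives 1.090×10^11 m³ of water.
Selund: 0.46 × 4.58×10^4 km³ × (904/1030) = 1.849×10^4 km³ of water.
Total added water ≈ 1.865×10^13 m³ over 3.58×10^14 m² → Δh = 0.0521 m = 52.1 mm.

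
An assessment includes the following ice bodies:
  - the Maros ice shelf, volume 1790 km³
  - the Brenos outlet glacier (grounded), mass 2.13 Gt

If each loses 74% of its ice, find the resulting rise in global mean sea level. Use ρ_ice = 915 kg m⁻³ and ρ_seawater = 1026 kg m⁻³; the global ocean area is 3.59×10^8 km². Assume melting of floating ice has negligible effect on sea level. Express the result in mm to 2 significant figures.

≈ 4.3×10^-3 mm

The Maros ice shelf is floating and already displaces its own weight of water, so its melt adds essentially nothing to sea level.
Brenos: 0.74 × 2.13 Gt = 1.576×10^12 kg; dividing by ρ_w = 1026 kg m⁻³ gives 1.536×10^9 m³ of water.
Total added water ≈ 1.536×10^9 m³ over 3.59×10^14 m² → Δh = 4.28×10^-6 m = 4.3×10^-3 mm.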